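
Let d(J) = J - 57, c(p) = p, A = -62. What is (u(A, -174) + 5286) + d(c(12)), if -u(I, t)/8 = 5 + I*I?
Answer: -25551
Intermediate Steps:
u(I, t) = -40 - 8*I² (u(I, t) = -8*(5 + I*I) = -8*(5 + I²) = -40 - 8*I²)
d(J) = -57 + J
(u(A, -174) + 5286) + d(c(12)) = ((-40 - 8*(-62)²) + 5286) + (-57 + 12) = ((-40 - 8*3844) + 5286) - 45 = ((-40 - 30752) + 5286) - 45 = (-30792 + 5286) - 45 = -25506 - 45 = -25551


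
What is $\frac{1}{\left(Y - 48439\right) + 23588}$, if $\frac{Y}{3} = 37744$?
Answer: $\frac{1}{88381} \approx 1.1315 \cdot 10^{-5}$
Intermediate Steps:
$Y = 113232$ ($Y = 3 \cdot 37744 = 113232$)
$\frac{1}{\left(Y - 48439\right) + 23588} = \frac{1}{\left(113232 - 48439\right) + 23588} = \frac{1}{64793 + 23588} = \frac{1}{88381}$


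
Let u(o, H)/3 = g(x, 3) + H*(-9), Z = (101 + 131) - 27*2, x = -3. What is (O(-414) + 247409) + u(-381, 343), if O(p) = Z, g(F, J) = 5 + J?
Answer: 238350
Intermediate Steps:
Z = 178 (Z = 232 - 54 = 178)
O(p) = 178
u(o, H) = 24 - 27*H (u(o, H) = 3*((5 + 3) + H*(-9)) = 3*(8 - 9*H) = 24 - 27*H)
(O(-414) + 247409) + u(-381, 343) = (178 + 247409) + (24 - 27*343) = 247587 + (24 - 9261) = 247587 - 9237 = 238350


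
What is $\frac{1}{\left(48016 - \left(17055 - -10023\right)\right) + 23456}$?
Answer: $\frac{1}{44394} \approx 2.2526 \cdot 10^{-5}$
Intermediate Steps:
$\frac{1}{\left(48016 - \left(17055 - -10023\right)\right) + 23456} = \frac{1}{\left(48016 - \left(17055 + 10023\right)\right) + 23456} = \frac{1}{\left(48016 - 27078\right) + 23456} = \frac{1}{20938 + 23456} = \frac{1}{44394}$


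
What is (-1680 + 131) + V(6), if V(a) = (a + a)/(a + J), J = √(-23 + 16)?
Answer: (-1549*√7 + 9282*I)/(√7 - 6*I) ≈ -1547.3 - 0.73835*I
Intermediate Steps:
J = I*√7 (J = √(-7) = I*√7 ≈ 2.6458*I)
V(a) = 2*a/(a + I*√7) (V(a) = (a + a)/(a + I*√7) = (2*a)/(a + I*√7) = 2*a/(a + I*√7))
(-1680 + 131) + V(6) = (-1680 + 131) + 2*6/(6 + I*√7) = -1549 + 12/(6 + I*√7)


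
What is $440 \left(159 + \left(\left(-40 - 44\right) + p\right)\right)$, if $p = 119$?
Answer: $85360$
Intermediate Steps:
$440 \left(159 + \left(\left(-40 - 44\right) + p\right)\right) = 440 \left(159 + \left(\left(-40 - 44\right) + 119\right)\right) = 440 \left(159 + \left(-84 + 119\right)\right) = 440 \left(159 + 35\right) = 440 \cdot 194 = 85360$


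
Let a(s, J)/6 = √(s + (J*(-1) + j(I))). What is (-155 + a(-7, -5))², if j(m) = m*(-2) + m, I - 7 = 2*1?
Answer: 23629 - 1860*I*√11 ≈ 23629.0 - 6168.9*I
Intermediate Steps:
I = 9 (I = 7 + 2*1 = 7 + 2 = 9)
j(m) = -m (j(m) = -2*m + m = -m)
a(s, J) = 6*√(-9 + s - J) (a(s, J) = 6*√(s + (J*(-1) - 1*9)) = 6*√(s + (-J - 9)) = 6*√(s + (-9 - J)) = 6*√(-9 + s - J))
(-155 + a(-7, -5))² = (-155 + 6*√(-9 - 7 - 1*(-5)))² = (-155 + 6*√(-9 - 7 + 5))² = (-155 + 6*√(-11))² = (-155 + 6*(I*√11))² = (-155 + 6*I*√11)²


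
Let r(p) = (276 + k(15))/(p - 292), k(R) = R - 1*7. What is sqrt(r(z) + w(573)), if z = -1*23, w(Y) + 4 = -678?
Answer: I*sqrt(7528990)/105 ≈ 26.132*I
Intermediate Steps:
w(Y) = -682 (w(Y) = -4 - 678 = -682)
z = -23
k(R) = -7 + R (k(R) = R - 7 = -7 + R)
r(p) = 284/(-292 + p) (r(p) = (276 + (-7 + 15))/(p - 292) = (276 + 8)/(-292 + p) = 284/(-292 + p))
sqrt(r(z) + w(573)) = sqrt(284/(-292 - 23) - 682) = sqrt(284/(-315) - 682) = sqrt(284*(-1/315) - 682) = sqrt(-284/315 - 682) = sqrt(-215114/315) = I*sqrt(7528990)/105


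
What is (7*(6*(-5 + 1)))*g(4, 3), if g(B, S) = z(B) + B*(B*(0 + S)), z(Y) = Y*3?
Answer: -10080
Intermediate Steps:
z(Y) = 3*Y
g(B, S) = 3*B + S*B**2 (g(B, S) = 3*B + B*(B*(0 + S)) = 3*B + B*(B*S) = 3*B + S*B**2)
(7*(6*(-5 + 1)))*g(4, 3) = (7*(6*(-5 + 1)))*(4*(3 + 4*3)) = (7*(6*(-4)))*(4*(3 + 12)) = (7*(-24))*(4*15) = -168*60 = -10080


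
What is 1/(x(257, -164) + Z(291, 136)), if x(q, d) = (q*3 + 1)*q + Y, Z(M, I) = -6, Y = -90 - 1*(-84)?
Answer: 1/198392 ≈ 5.0405e-6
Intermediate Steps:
Y = -6 (Y = -90 + 84 = -6)
x(q, d) = -6 + q*(1 + 3*q) (x(q, d) = (q*3 + 1)*q - 6 = (3*q + 1)*q - 6 = (1 + 3*q)*q - 6 = q*(1 + 3*q) - 6 = -6 + q*(1 + 3*q))
1/(x(257, -164) + Z(291, 136)) = 1/((-6 + 257 + 3*257²) - 6) = 1/((-6 + 257 + 3*66049) - 6) = 1/((-6 + 257 + 198147) - 6) = 1/(198398 - 6) = 1/198392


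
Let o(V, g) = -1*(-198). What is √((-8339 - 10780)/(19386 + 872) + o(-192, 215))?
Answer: √80869226970/20258 ≈ 14.038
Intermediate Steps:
o(V, g) = 198
√((-8339 - 10780)/(19386 + 872) + o(-192, 215)) = √((-8339 - 10780)/(19386 + 872) + 198) = √(-19119/20258 + 198) = √(3991965/20258) = √80869226970/20258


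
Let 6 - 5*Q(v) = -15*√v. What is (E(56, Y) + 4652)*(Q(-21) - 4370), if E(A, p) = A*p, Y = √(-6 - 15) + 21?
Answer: -127324472/5 - 1135844*I*√21/5 ≈ -2.5465e+7 - 1.041e+6*I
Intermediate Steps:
Q(v) = 6/5 + 3*√v (Q(v) = 6/5 - (-3)*√v = 6/5 + 3*√v)
Y = 21 + I*√21 (Y = √(-21) + 21 = I*√21 + 21 = 21 + I*√21 ≈ 21.0 + 4.5826*I)
(E(56, Y) + 4652)*(Q(-21) - 4370) = (56*(21 + I*√21) + 4652)*((6/5 + 3*√(-21)) - 4370) = ((1176 + 56*I*√21) + 4652)*((6/5 + 3*(I*√21)) - 4370) = (5828 + 56*I*√21)*((6/5 + 3*I*√21) - 4370) = (5828 + 56*I*√21)*(-21844/5 + 3*I*√21)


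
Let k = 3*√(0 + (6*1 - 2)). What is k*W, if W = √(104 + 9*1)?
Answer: 6*√113 ≈ 63.781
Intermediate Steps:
W = √113 (W = √(104 + 9) = √113 ≈ 10.630)
k = 6 (k = 3*√(0 + (6 - 2)) = 3*√(0 + 4) = 3*√4 = 3*2 = 6)
k*W = 6*√113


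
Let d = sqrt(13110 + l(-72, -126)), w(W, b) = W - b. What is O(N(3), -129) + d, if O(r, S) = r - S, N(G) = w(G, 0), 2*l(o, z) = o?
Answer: 132 + sqrt(13074) ≈ 246.34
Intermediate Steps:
l(o, z) = o/2
N(G) = G (N(G) = G - 1*0 = G + 0 = G)
d = sqrt(13074) (d = sqrt(13110 + (1/2)*(-72)) = sqrt(13110 - 36) = sqrt(13074) ≈ 114.34)
O(N(3), -129) + d = (3 - 1*(-129)) + sqrt(13074) = (3 + 129) + sqrt(13074) = 132 + sqrt(13074)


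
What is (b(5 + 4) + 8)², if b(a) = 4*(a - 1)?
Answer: 1600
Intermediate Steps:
b(a) = -4 + 4*a (b(a) = 4*(-1 + a) = -4 + 4*a)
(b(5 + 4) + 8)² = ((-4 + 4*(5 + 4)) + 8)² = ((-4 + 4*9) + 8)² = ((-4 + 36) + 8)² = (32 + 8)² = 40² = 1600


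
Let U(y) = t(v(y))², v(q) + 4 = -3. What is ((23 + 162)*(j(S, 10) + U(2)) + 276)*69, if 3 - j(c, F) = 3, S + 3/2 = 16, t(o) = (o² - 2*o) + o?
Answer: 40050084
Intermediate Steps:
v(q) = -7 (v(q) = -4 - 3 = -7)
t(o) = o² - o
S = 29/2 (S = -3/2 + 16 = 29/2 ≈ 14.500)
U(y) = 3136 (U(y) = (-7*(-1 - 7))² = (-7*(-8))² = 56² = 3136)
j(c, F) = 0 (j(c, F) = 3 - 1*3 = 3 - 3 = 0)
((23 + 162)*(j(S, 10) + U(2)) + 276)*69 = ((23 + 162)*(0 + 3136) + 276)*69 = (185*3136 + 276)*69 = (580160 + 276)*69 = 580436*69 = 40050084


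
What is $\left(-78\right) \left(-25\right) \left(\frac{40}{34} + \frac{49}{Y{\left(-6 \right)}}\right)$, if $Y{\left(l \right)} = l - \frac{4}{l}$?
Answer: $- \frac{2124525}{136} \approx -15622.0$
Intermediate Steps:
$\left(-78\right) \left(-25\right) \left(\frac{40}{34} + \frac{49}{Y{\left(-6 \right)}}\right) = \left(-78\right) \left(-25\right) \left(\frac{40}{34} + \frac{49}{-6 - \frac{4}{-6}}\right) = 1950 \left(40 \cdot \frac{1}{34} + \frac{49}{-6 - - \frac{2}{3}}\right) = 1950 \left(\frac{20}{17} + \frac{49}{-6 + \frac{2}{3}}\right) = 1950 \left(\frac{20}{17} + \frac{49}{- \frac{16}{3}}\right) = 1950 \left(\frac{20}{17} + 49 \left(- \frac{3}{16}\right)\right) = 1950 \left(\frac{20}{17} - \frac{147}{16}\right) = 1950 \left(- \frac{2179}{272}\right) = - \frac{2124525}{136}$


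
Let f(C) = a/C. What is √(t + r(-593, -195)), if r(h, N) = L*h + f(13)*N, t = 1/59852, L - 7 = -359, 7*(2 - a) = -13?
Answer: √9157362077327191/209482 ≈ 456.81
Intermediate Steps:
a = 27/7 (a = 2 - ⅐*(-13) = 2 + 13/7 = 27/7 ≈ 3.8571)
f(C) = 27/(7*C)
L = -352 (L = 7 - 359 = -352)
t = 1/59852 ≈ 1.6708e-5
r(h, N) = -352*h + 27*N/91 (r(h, N) = -352*h + ((27/7)/13)*N = -352*h + ((27/7)*(1/13))*N = -352*h + 27*N/91)
√(t + r(-593, -195)) = √(1/59852 + (-352*(-593) + (27/91)*(-195))) = √(1/59852 + (208736 - 405/7)) = √(1/59852 + 1460747/7) = √(87428629451/418964) = √9157362077327191/209482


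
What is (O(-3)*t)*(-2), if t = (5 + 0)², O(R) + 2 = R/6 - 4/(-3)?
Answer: 175/3 ≈ 58.333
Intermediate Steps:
O(R) = -⅔ + R/6 (O(R) = -2 + (R/6 - 4/(-3)) = -2 + (R*(⅙) - 4*(-⅓)) = -2 + (R/6 + 4/3) = -2 + (4/3 + R/6) = -⅔ + R/6)
t = 25 (t = 5² = 25)
(O(-3)*t)*(-2) = ((-⅔ + (⅙)*(-3))*25)*(-2) = ((-⅔ - ½)*25)*(-2) = -7/6*25*(-2) = -175/6*(-2) = 175/3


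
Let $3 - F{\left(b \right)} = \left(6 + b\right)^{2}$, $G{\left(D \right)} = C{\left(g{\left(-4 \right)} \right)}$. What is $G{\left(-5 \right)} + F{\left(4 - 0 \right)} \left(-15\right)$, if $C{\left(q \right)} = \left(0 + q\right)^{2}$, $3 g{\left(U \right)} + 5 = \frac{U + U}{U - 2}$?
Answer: $\frac{117976}{81} \approx 1456.5$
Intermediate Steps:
$g{\left(U \right)} = - \frac{5}{3} + \frac{2 U}{3 \left(-2 + U\right)}$ ($g{\left(U \right)} = - \frac{5}{3} + \frac{\left(U + U\right) \frac{1}{U - 2}}{3} = - \frac{5}{3} + \frac{2 U \frac{1}{-2 + U}}{3} = - \frac{5}{3} + \frac{2 U}{3 \left(-2 + U\right)}$)
$C{\left(q \right)} = q^{2}$
$G{\left(D \right)} = \frac{121}{81}$ ($G{\left(D \right)} = \left(\frac{\frac{10}{3} - -4}{-2 - 4}\right)^{2} = \left(\frac{\frac{10}{3} + 4}{-6}\right)^{2} = \left(\left(- \frac{1}{6}\right) \frac{22}{3}\right)^{2} = \left(- \frac{11}{9}\right)^{2} = \frac{121}{81}$)
$F{\left(b \right)} = 3 - \left(6 + b\right)^{2}$
$G{\left(-5 \right)} + F{\left(4 - 0 \right)} \left(-15\right) = \frac{121}{81} + \left(3 - \left(6 + \left(4 - 0\right)\right)^{2}\right) \left(-15\right) = \frac{121}{81} + \left(3 - \left(6 + \left(4 + 0\right)\right)^{2}\right) \left(-15\right) = \frac{121}{81} + \left(3 - \left(6 + 4\right)^{2}\right) \left(-15\right) = \frac{121}{81} + \left(3 - 10^{2}\right) \left(-15\right) = \frac{121}{81} + \left(3 - 100\right) \left(-15\right) = \frac{121}{81} - -1455 = \frac{121}{81} + 1455 = \frac{117976}{81}$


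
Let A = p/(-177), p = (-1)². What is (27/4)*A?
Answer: -9/236 ≈ -0.038136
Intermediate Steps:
p = 1
A = -1/177 (A = 1/(-177) = 1*(-1/177) = -1/177 ≈ -0.0056497)
(27/4)*A = (27/4)*(-1/177) = -9/236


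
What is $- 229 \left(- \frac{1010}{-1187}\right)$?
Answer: $- \frac{231290}{1187} \approx -194.85$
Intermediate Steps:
$- 229 \left(- \frac{1010}{-1187}\right) = - 229 \left(\left(-1010\right) \left(- \frac{1}{1187}\right)\right) = \left(-229\right) \frac{1010}{1187} = - \frac{231290}{1187}$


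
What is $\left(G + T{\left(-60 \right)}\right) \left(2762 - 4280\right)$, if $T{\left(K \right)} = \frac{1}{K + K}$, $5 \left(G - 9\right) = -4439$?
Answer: $\frac{26680621}{20} \approx 1.334 \cdot 10^{6}$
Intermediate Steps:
$G = - \frac{4394}{5}$ ($G = 9 + \frac{1}{5} \left(-4439\right) = 9 - \frac{4439}{5} = - \frac{4394}{5} \approx -878.8$)
$T{\left(K \right)} = \frac{1}{2 K}$
$\left(G + T{\left(-60 \right)}\right) \left(2762 - 4280\right) = \left(- \frac{4394}{5} + \frac{1}{2 \left(-60\right)}\right) \left(2762 - 4280\right) = \left(- \frac{4394}{5} + \frac{1}{2} \left(- \frac{1}{60}\right)\right) \left(-1518\right) = \left(- \frac{4394}{5} - \frac{1}{120}\right) \left(-1518\right) = \left(- \frac{105457}{120}\right) \left(-1518\right) = \frac{26680621}{20}$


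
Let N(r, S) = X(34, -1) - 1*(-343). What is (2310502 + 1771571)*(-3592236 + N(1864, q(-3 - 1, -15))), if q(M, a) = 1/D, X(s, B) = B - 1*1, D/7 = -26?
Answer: -14662377598335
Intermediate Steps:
D = -182 (D = 7*(-26) = -182)
X(s, B) = -1 + B (X(s, B) = B - 1 = -1 + B)
q(M, a) = -1/182 (q(M, a) = 1/(-182) = -1/182)
N(r, S) = 341 (N(r, S) = (-1 - 1) - 1*(-343) = -2 + 343 = 341)
(2310502 + 1771571)*(-3592236 + N(1864, q(-3 - 1, -15))) = (2310502 + 1771571)*(-3592236 + 341) = 4082073*(-3591895) = -14662377598335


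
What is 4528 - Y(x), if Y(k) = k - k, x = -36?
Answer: 4528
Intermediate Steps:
Y(k) = 0
4528 - Y(x) = 4528 - 1*0 = 4528 + 0 = 4528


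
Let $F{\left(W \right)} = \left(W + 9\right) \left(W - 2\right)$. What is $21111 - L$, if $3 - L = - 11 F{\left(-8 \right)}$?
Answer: $21218$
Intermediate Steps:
$F{\left(W \right)} = \left(-2 + W\right) \left(9 + W\right)$ ($F{\left(W \right)} = \left(9 + W\right) \left(-2 + W\right) = \left(-2 + W\right) \left(9 + W\right)$)
$L = -107$ ($L = 3 - - 11 \left(-18 + \left(-8\right)^{2} + 7 \left(-8\right)\right) = 3 - - 11 \left(-18 + 64 - 56\right) = 3 - \left(-11\right) \left(-10\right) = 3 - 110 = -107$)
$21111 - L = 21111 - -107 = 21111 + 107 = 21218$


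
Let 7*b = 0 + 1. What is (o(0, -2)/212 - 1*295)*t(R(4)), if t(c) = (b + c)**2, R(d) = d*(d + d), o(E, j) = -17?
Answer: -3166948125/10388 ≈ -3.0487e+5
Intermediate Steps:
b = 1/7 (b = (0 + 1)/7 = (1/7)*1 = 1/7 ≈ 0.14286)
R(d) = 2*d**2 (R(d) = d*(2*d) = 2*d**2)
t(c) = (1/7 + c)**2
(o(0, -2)/212 - 1*295)*t(R(4)) = (-17/212 - 1*295)*((1 + 7*(2*4**2))**2/49) = (-17*1/212 - 295)*((1 + 7*(2*16))**2/49) = (-17/212 - 295)*((1 + 7*32)**2/49) = -62557*(1 + 224)**2/10388 = -62557*225**2/10388 = -62557*50625/10388 = -62557/212*50625/49 = -3166948125/10388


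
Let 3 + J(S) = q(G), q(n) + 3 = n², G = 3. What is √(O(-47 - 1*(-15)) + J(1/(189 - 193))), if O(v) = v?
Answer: I*√29 ≈ 5.3852*I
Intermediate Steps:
q(n) = -3 + n²
J(S) = 3 (J(S) = -3 + (-3 + 3²) = -3 + (-3 + 9) = -3 + 6 = 3)
√(O(-47 - 1*(-15)) + J(1/(189 - 193))) = √((-47 - 1*(-15)) + 3) = √((-47 + 15) + 3) = √(-32 + 3) = √(-29) = I*√29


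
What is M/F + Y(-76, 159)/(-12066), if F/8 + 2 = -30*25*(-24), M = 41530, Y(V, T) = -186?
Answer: 43990167/144775912 ≈ 0.30385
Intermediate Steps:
F = 143984 (F = -16 + 8*(-30*25*(-24)) = -16 + 8*(-750*(-24)) = -16 + 8*18000 = -16 + 144000 = 143984)
M/F + Y(-76, 159)/(-12066) = 41530/143984 - 186/(-12066) = 41530*(1/143984) - 186*(-1/12066) = 20765/71992 + 31/2011 = 43990167/144775912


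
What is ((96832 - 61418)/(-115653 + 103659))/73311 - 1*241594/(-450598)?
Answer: 53103936586006/99051819249033 ≈ 0.53612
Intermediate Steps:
((96832 - 61418)/(-115653 + 103659))/73311 - 1*241594/(-450598) = (35414/(-11994))*(1/73311) - 241594*(-1/450598) = (35414*(-1/11994))*(1/73311) + 120797/225299 = -17707/5997*1/73311 + 120797/225299 = -17707/439646067 + 120797/225299 = 53103936586006/99051819249033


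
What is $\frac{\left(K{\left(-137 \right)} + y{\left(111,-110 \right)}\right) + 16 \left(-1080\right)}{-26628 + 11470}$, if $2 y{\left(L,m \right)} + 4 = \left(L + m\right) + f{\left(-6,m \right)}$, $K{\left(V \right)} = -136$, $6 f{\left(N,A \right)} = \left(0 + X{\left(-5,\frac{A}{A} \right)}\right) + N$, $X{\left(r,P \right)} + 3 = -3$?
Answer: $\frac{3167}{2756} \approx 1.1491$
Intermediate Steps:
$X{\left(r,P \right)} = -6$ ($X{\left(r,P \right)} = -3 - 3 = -6$)
$f{\left(N,A \right)} = -1 + \frac{N}{6}$ ($f{\left(N,A \right)} = \frac{\left(0 - 6\right) + N}{6} = \frac{-6 + N}{6} = -1 + \frac{N}{6}$)
$y{\left(L,m \right)} = -3 + \frac{L}{2} + \frac{m}{2}$ ($y{\left(L,m \right)} = -2 + \frac{\left(L + m\right) + \left(-1 + \frac{1}{6} \left(-6\right)\right)}{2} = -2 + \frac{\left(L + m\right) - 2}{2} = -2 + \frac{-2 + L + m}{2} = -2 + \left(-1 + \frac{L}{2} + \frac{m}{2}\right) = -3 + \frac{L}{2} + \frac{m}{2}$)
$\frac{\left(K{\left(-137 \right)} + y{\left(111,-110 \right)}\right) + 16 \left(-1080\right)}{-26628 + 11470} = \frac{\left(-136 + \left(-3 + \frac{1}{2} \cdot 111 + \frac{1}{2} \left(-110\right)\right)\right) + 16 \left(-1080\right)}{-26628 + 11470} = \frac{\left(-136 - \frac{5}{2}\right) - 17280}{-15158} = \left(\left(-136 - \frac{5}{2}\right) - 17280\right) \left(- \frac{1}{15158}\right) = \left(- \frac{277}{2} - 17280\right) \left(- \frac{1}{15158}\right) = \left(- \frac{34837}{2}\right) \left(- \frac{1}{15158}\right) = \frac{3167}{2756}$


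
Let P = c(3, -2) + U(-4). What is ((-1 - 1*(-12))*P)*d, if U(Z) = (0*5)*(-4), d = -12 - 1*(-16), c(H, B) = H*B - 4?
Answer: -440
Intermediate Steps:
c(H, B) = -4 + B*H (c(H, B) = B*H - 4 = -4 + B*H)
d = 4 (d = -12 + 16 = 4)
U(Z) = 0 (U(Z) = 0*(-4) = 0)
P = -10 (P = (-4 - 2*3) + 0 = (-4 - 6) + 0 = -10 + 0 = -10)
((-1 - 1*(-12))*P)*d = ((-1 - 1*(-12))*(-10))*4 = ((-1 + 12)*(-10))*4 = (11*(-10))*4 = -110*4 = -440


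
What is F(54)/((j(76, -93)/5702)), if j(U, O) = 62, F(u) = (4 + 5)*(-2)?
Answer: -51318/31 ≈ -1655.4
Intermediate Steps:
F(u) = -18 (F(u) = 9*(-2) = -18)
F(54)/((j(76, -93)/5702)) = -18/(62/5702) = -18/(62*(1/5702)) = -18/31/2851 = -18*2851/31 = -51318/31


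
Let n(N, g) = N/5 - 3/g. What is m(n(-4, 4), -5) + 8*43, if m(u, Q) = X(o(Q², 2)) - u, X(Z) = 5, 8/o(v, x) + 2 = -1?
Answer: 7011/20 ≈ 350.55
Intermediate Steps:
o(v, x) = -8/3 (o(v, x) = 8/(-2 - 1) = 8/(-3) = 8*(-⅓) = -8/3)
n(N, g) = -3/g + N/5 (n(N, g) = N*(⅕) - 3/g = N/5 - 3/g = -3/g + N/5)
m(u, Q) = 5 - u
m(n(-4, 4), -5) + 8*43 = (5 - (-3/4 + (⅕)*(-4))) + 8*43 = (5 - (-3*¼ - ⅘)) + 344 = (5 - (-¾ - ⅘)) + 344 = (5 - 1*(-31/20)) + 344 = (5 + 31/20) + 344 = 131/20 + 344 = 7011/20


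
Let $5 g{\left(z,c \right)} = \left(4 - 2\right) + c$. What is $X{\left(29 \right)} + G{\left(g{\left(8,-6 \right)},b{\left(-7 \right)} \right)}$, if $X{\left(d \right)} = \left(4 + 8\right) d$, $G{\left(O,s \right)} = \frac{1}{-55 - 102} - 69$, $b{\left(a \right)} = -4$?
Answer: $\frac{43802}{157} \approx 278.99$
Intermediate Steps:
$g{\left(z,c \right)} = \frac{2}{5} + \frac{c}{5}$ ($g{\left(z,c \right)} = \frac{\left(4 - 2\right) + c}{5} = \frac{2 + c}{5} = \frac{2}{5} + \frac{c}{5}$)
$G{\left(O,s \right)} = - \frac{10834}{157}$ ($G{\left(O,s \right)} = \frac{1}{-157} - 69 = - \frac{1}{157} - 69 = - \frac{10834}{157}$)
$X{\left(d \right)} = 12 d$
$X{\left(29 \right)} + G{\left(g{\left(8,-6 \right)},b{\left(-7 \right)} \right)} = 12 \cdot 29 - \frac{10834}{157} = 348 - \frac{10834}{157} = \frac{43802}{157}$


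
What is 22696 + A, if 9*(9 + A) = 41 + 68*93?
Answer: 210548/9 ≈ 23394.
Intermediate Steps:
A = 6284/9 (A = -9 + (41 + 68*93)/9 = -9 + (41 + 6324)/9 = -9 + (⅑)*6365 = -9 + 6365/9 = 6284/9 ≈ 698.22)
22696 + A = 22696 + 6284/9 = 210548/9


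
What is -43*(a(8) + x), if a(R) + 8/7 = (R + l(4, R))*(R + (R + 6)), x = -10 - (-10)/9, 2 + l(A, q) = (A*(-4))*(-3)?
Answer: -3191116/63 ≈ -50653.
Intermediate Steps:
l(A, q) = -2 + 12*A (l(A, q) = -2 + (A*(-4))*(-3) = -2 - 4*A*(-3) = -2 + 12*A)
x = -80/9 (x = -10 - (-10)/9 = -10 - 1*(-10/9) = -10 + 10/9 = -80/9 ≈ -8.8889)
a(R) = -8/7 + (6 + 2*R)*(46 + R) (a(R) = -8/7 + (R + (-2 + 12*4))*(R + (R + 6)) = -8/7 + (R + (-2 + 48))*(R + (6 + R)) = -8/7 + (R + 46)*(6 + 2*R) = -8/7 + (46 + R)*(6 + 2*R) = -8/7 + (6 + 2*R)*(46 + R))
-43*(a(8) + x) = -43*((1924/7 + 2*8² + 98*8) - 80/9) = -43*((1924/7 + 2*64 + 784) - 80/9) = -43*((1924/7 + 128 + 784) - 80/9) = -43*(8308/7 - 80/9) = -43*74212/63 = -3191116/63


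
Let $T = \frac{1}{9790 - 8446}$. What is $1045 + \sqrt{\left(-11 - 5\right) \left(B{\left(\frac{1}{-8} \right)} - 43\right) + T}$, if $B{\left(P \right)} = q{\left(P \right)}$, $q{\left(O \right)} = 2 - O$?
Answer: $1045 + \frac{\sqrt{18458517}}{168} \approx 1070.6$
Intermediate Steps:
$B{\left(P \right)} = 2 - P$
$T = \frac{1}{1344} \approx 0.00074405$
$1045 + \sqrt{\left(-11 - 5\right) \left(B{\left(\frac{1}{-8} \right)} - 43\right) + T} = 1045 + \sqrt{\left(-11 - 5\right) \left(\left(2 - \frac{1}{-8}\right) - 43\right) + \frac{1}{1344}} = 1045 + \sqrt{- 16 \left(\left(2 - - \frac{1}{8}\right) - 43\right) + \frac{1}{1344}} = 1045 + \sqrt{- 16 \left(\left(2 + \frac{1}{8}\right) - 43\right) + \frac{1}{1344}} = 1045 + \sqrt{- 16 \left(\frac{17}{8} - 43\right) + \frac{1}{1344}} = 1045 + \sqrt{\left(-16\right) \left(- \frac{327}{8}\right) + \frac{1}{1344}} = 1045 + \sqrt{654 + \frac{1}{1344}} = 1045 + \sqrt{\frac{878977}{1344}} = 1045 + \frac{\sqrt{18458517}}{168}$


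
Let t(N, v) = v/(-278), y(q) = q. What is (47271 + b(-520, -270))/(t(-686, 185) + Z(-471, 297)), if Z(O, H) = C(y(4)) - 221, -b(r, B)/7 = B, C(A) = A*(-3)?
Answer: -4555586/21653 ≈ -210.39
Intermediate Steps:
C(A) = -3*A
b(r, B) = -7*B
t(N, v) = -v/278 (t(N, v) = v*(-1/278) = -v/278)
Z(O, H) = -233 (Z(O, H) = -3*4 - 221 = -12 - 221 = -233)
(47271 + b(-520, -270))/(t(-686, 185) + Z(-471, 297)) = (47271 - 7*(-270))/(-1/278*185 - 233) = (47271 + 1890)/(-185/278 - 233) = 49161/(-64959/278) = 49161*(-278/64959) = -4555586/21653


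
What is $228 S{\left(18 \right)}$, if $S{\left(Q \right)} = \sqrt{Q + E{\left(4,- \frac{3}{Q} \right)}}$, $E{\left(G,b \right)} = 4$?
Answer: $228 \sqrt{22} \approx 1069.4$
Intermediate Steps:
$S{\left(Q \right)} = \sqrt{4 + Q}$ ($S{\left(Q \right)} = \sqrt{Q + 4} = \sqrt{4 + Q}$)
$228 S{\left(18 \right)} = 228 \sqrt{4 + 18} = 228 \sqrt{22}$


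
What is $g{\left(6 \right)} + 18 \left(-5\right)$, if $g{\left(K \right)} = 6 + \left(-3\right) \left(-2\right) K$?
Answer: $-48$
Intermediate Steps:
$g{\left(K \right)} = 6 + 6 K$
$g{\left(6 \right)} + 18 \left(-5\right) = \left(6 + 6 \cdot 6\right) + 18 \left(-5\right) = \left(6 + 36\right) - 90 = 42 - 90 = -48$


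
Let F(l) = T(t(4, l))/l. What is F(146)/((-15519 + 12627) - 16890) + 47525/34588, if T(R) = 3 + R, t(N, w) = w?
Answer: 8578451293/6243505821 ≈ 1.3740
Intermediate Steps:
F(l) = (3 + l)/l
F(146)/((-15519 + 12627) - 16890) + 47525/34588 = ((3 + 146)/146)/((-15519 + 12627) - 16890) + 47525/34588 = ((1/146)*149)/(-2892 - 16890) + 47525*(1/34588) = (149/146)/(-19782) + 47525/34588 = (149/146)*(-1/19782) + 47525/34588 = -149/2888172 + 47525/34588 = 8578451293/6243505821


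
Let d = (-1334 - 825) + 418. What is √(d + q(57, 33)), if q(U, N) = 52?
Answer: I*√1689 ≈ 41.097*I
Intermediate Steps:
d = -1741 (d = -2159 + 418 = -1741)
√(d + q(57, 33)) = √(-1741 + 52) = √(-1689) = I*√1689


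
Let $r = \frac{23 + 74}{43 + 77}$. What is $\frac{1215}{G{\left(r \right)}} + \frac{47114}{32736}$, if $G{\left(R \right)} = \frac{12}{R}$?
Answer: $\frac{2726351}{32736} \approx 83.283$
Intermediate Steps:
$r = \frac{97}{120} \approx 0.80833$
$\frac{1215}{G{\left(r \right)}} + \frac{47114}{32736} = \frac{1215}{12 \frac{1}{\frac{97}{120}}} + \frac{47114}{32736} = \frac{1215}{12 \cdot \frac{120}{97}} + 47114 \cdot \frac{1}{32736} = \frac{1215}{\frac{1440}{97}} + \frac{23557}{16368} = 1215 \cdot \frac{97}{1440} + \frac{23557}{16368} = \frac{2619}{32} + \frac{23557}{16368} = \frac{2726351}{32736}$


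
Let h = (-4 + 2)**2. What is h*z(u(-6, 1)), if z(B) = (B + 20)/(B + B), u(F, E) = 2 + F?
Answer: -8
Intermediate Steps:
z(B) = (20 + B)/(2*B) (z(B) = (20 + B)/((2*B)) = (20 + B)*(1/(2*B)) = (20 + B)/(2*B))
h = 4 (h = (-2)**2 = 4)
h*z(u(-6, 1)) = 4*((20 + (2 - 6))/(2*(2 - 6))) = 4*((1/2)*(20 - 4)/(-4)) = 4*((1/2)*(-1/4)*16) = 4*(-2) = -8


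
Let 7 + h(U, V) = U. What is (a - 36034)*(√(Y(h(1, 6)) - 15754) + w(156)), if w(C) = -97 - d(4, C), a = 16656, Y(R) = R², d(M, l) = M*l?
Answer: 13971538 - 19378*I*√15718 ≈ 1.3972e+7 - 2.4294e+6*I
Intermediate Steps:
h(U, V) = -7 + U
w(C) = -97 - 4*C
(a - 36034)*(√(Y(h(1, 6)) - 15754) + w(156)) = (16656 - 36034)*(√((-7 + 1)² - 15754) + (-97 - 4*156)) = -19378*(√((-6)² - 15754) + (-97 - 624)) = -19378*(√(36 - 15754) - 721) = -19378*(√(-15718) - 721) = -19378*(I*√15718 - 721) = -19378*(-721 + I*√15718) = 13971538 - 19378*I*√15718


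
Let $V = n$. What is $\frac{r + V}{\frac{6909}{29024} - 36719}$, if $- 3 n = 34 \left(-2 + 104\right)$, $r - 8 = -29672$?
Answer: $\frac{894519680}{1065725347} \approx 0.83935$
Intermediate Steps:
$r = -29664$ ($r = 8 - 29672 = -29664$)
$n = -1156$ ($n = - \frac{34 \left(-2 + 104\right)}{3} = - \frac{34 \cdot 102}{3} = \left(- \frac{1}{3}\right) 3468 = -1156$)
$V = -1156$
$\frac{r + V}{\frac{6909}{29024} - 36719} = \frac{-29664 - 1156}{\frac{6909}{29024} - 36719} = - \frac{30820}{6909 \cdot \frac{1}{29024} - 36719} = - \frac{30820}{\frac{6909}{29024} - 36719} = - \frac{30820}{- \frac{1065725347}{29024}} = \left(-30820\right) \left(- \frac{29024}{1065725347}\right) = \frac{894519680}{1065725347}$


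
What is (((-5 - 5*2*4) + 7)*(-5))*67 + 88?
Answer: 12818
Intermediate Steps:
(((-5 - 5*2*4) + 7)*(-5))*67 + 88 = (((-5 - 10*4) + 7)*(-5))*67 + 88 = (((-5 - 1*40) + 7)*(-5))*67 + 88 = (((-5 - 40) + 7)*(-5))*67 + 88 = ((-45 + 7)*(-5))*67 + 88 = -38*(-5)*67 + 88 = 190*67 + 88 = 12730 + 88 = 12818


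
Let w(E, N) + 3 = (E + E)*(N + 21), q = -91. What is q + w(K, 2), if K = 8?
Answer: 274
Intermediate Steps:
w(E, N) = -3 + 2*E*(21 + N) (w(E, N) = -3 + (E + E)*(N + 21) = -3 + (2*E)*(21 + N) = -3 + 2*E*(21 + N))
q + w(K, 2) = -91 + (-3 + 42*8 + 2*8*2) = -91 + (-3 + 336 + 32) = -91 + 365 = 274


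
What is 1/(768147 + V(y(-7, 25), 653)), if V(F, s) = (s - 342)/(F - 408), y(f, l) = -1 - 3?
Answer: 412/316476253 ≈ 1.3018e-6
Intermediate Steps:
y(f, l) = -4
V(F, s) = (-342 + s)/(-408 + F)
1/(768147 + V(y(-7, 25), 653)) = 1/(768147 + (-342 + 653)/(-408 - 4)) = 1/(768147 + 311/(-412)) = 1/(768147 - 1/412*311) = 1/(768147 - 311/412) = 1/(316476253/412) = 412/316476253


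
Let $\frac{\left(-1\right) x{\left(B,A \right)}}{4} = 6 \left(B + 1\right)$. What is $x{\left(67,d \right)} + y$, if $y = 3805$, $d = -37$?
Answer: $2173$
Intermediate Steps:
$x{\left(B,A \right)} = -24 - 24 B$ ($x{\left(B,A \right)} = - 4 \cdot 6 \left(B + 1\right) = - 4 \cdot 6 \left(1 + B\right) = - 4 \left(6 + 6 B\right) = -24 - 24 B$)
$x{\left(67,d \right)} + y = \left(-24 - 1608\right) + 3805 = -1632 + 3805 = 2173$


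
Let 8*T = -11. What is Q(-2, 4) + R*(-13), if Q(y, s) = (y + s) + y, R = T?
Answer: 143/8 ≈ 17.875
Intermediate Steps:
T = -11/8 (T = (⅛)*(-11) = -11/8 ≈ -1.3750)
R = -11/8 ≈ -1.3750
Q(y, s) = s + 2*y (Q(y, s) = (s + y) + y = s + 2*y)
Q(-2, 4) + R*(-13) = (4 + 2*(-2)) - 11/8*(-13) = (4 - 4) + 143/8 = 0 + 143/8 = 143/8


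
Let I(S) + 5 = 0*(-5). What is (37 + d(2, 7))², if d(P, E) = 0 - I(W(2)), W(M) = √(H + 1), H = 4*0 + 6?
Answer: 1764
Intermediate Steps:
H = 6 (H = 0 + 6 = 6)
W(M) = √7 (W(M) = √(6 + 1) = √7)
I(S) = -5 (I(S) = -5 + 0*(-5) = -5 + 0 = -5)
d(P, E) = 5 (d(P, E) = 0 - 1*(-5) = 0 + 5 = 5)
(37 + d(2, 7))² = (37 + 5)² = 42² = 1764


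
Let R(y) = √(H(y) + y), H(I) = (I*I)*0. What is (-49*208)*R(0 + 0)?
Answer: 0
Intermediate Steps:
H(I) = 0 (H(I) = I²*0 = 0)
R(y) = √y (R(y) = √(0 + y) = √y)
(-49*208)*R(0 + 0) = (-49*208)*√(0 + 0) = -10192*√0 = -10192*0 = 0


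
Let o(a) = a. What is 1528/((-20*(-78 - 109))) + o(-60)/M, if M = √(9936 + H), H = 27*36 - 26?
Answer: 382/935 - 30*√10882/5441 ≈ -0.16661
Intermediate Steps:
H = 946 (H = 972 - 26 = 946)
M = √10882 (M = √(9936 + 946) = √10882 ≈ 104.32)
1528/((-20*(-78 - 109))) + o(-60)/M = 1528/((-20*(-78 - 109))) - 60*√10882/10882 = 1528/((-20*(-187))) - 30*√10882/5441 = 1528/3740 - 30*√10882/5441 = 1528*(1/3740) - 30*√10882/5441 = 382/935 - 30*√10882/5441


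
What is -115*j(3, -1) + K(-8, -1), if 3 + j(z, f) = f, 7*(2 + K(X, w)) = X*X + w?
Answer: 467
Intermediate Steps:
K(X, w) = -2 + w/7 + X²/7 (K(X, w) = -2 + (X*X + w)/7 = -2 + (X² + w)/7 = -2 + (w + X²)/7 = -2 + (w/7 + X²/7) = -2 + w/7 + X²/7)
j(z, f) = -3 + f
-115*j(3, -1) + K(-8, -1) = -115*(-3 - 1) + (-2 + (⅐)*(-1) + (⅐)*(-8)²) = -115*(-4) + (-2 - ⅐ + (⅐)*64) = 460 + (-2 - ⅐ + 64/7) = 460 + 7 = 467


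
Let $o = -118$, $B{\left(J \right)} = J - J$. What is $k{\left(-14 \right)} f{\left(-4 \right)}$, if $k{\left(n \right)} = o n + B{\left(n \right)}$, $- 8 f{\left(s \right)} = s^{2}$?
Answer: $-3304$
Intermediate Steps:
$B{\left(J \right)} = 0$
$f{\left(s \right)} = - \frac{s^{2}}{8}$
$k{\left(n \right)} = - 118 n$ ($k{\left(n \right)} = - 118 n + 0 = - 118 n$)
$k{\left(-14 \right)} f{\left(-4 \right)} = \left(-118\right) \left(-14\right) \left(- \frac{\left(-4\right)^{2}}{8}\right) = 1652 \left(\left(- \frac{1}{8}\right) 16\right) = 1652 \left(-2\right) = -3304$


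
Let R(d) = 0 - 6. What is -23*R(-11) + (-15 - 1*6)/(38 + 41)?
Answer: 10881/79 ≈ 137.73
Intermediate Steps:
R(d) = -6
-23*R(-11) + (-15 - 1*6)/(38 + 41) = -23*(-6) + (-15 - 1*6)/(38 + 41) = 138 + (-15 - 6)/79 = 138 - 21*1/79 = 138 - 21/79 = 10881/79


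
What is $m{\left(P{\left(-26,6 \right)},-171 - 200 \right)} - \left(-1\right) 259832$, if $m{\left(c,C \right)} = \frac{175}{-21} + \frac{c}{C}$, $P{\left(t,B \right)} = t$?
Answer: $\frac{289183819}{1113} \approx 2.5982 \cdot 10^{5}$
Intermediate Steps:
$m{\left(c,C \right)} = - \frac{25}{3} + \frac{c}{C}$ ($m{\left(c,C \right)} = 175 \left(- \frac{1}{21}\right) + \frac{c}{C} = - \frac{25}{3} + \frac{c}{C}$)
$m{\left(P{\left(-26,6 \right)},-171 - 200 \right)} - \left(-1\right) 259832 = \left(- \frac{25}{3} - \frac{26}{-171 - 200}\right) - \left(-1\right) 259832 = \left(- \frac{25}{3} - \frac{26}{-171 - 200}\right) - -259832 = \left(- \frac{25}{3} - \frac{26}{-371}\right) + 259832 = \left(- \frac{25}{3} - - \frac{26}{371}\right) + 259832 = \left(- \frac{25}{3} + \frac{26}{371}\right) + 259832 = - \frac{9197}{1113} + 259832 = \frac{289183819}{1113}$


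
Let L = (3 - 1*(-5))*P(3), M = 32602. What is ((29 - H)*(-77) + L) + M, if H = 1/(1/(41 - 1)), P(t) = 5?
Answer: 33489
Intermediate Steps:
L = 40 (L = (3 - 1*(-5))*5 = (3 + 5)*5 = 8*5 = 40)
H = 40 (H = 1/(1/40) = 40)
((29 - H)*(-77) + L) + M = ((29 - 1*40)*(-77) + 40) + 32602 = ((29 - 40)*(-77) + 40) + 32602 = (-11*(-77) + 40) + 32602 = (847 + 40) + 32602 = 887 + 32602 = 33489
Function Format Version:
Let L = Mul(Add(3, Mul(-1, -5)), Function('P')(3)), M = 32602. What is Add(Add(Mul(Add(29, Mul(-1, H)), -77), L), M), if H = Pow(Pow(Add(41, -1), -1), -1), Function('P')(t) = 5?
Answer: 33489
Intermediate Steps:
L = 40 (L = Mul(Add(3, Mul(-1, -5)), 5) = Mul(Add(3, 5), 5) = Mul(8, 5) = 40)
H = 40 (H = Pow(Pow(40, -1), -1) = Pow(Rational(1, 40), -1) = 40)
Add(Add(Mul(Add(29, Mul(-1, H)), -77), L), M) = Add(Add(Mul(Add(29, Mul(-1, 40)), -77), 40), 32602) = Add(Add(Mul(Add(29, -40), -77), 40), 32602) = Add(Add(Mul(-11, -77), 40), 32602) = Add(Add(847, 40), 32602) = Add(887, 32602) = 33489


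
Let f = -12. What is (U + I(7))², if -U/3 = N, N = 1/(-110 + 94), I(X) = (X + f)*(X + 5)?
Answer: 915849/256 ≈ 3577.5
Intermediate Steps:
I(X) = (-12 + X)*(5 + X) (I(X) = (X - 12)*(X + 5) = (-12 + X)*(5 + X))
N = -1/16 (N = 1/(-16) = -1/16 ≈ -0.062500)
U = 3/16 (U = -3*(-1/16) = 3/16 ≈ 0.18750)
(U + I(7))² = (3/16 + (-60 + 7² - 7*7))² = (3/16 + (-60 + 49 - 49))² = (3/16 - 60)² = (-957/16)² = 915849/256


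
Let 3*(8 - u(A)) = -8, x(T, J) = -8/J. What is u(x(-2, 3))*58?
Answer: 1856/3 ≈ 618.67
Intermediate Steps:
u(A) = 32/3 (u(A) = 8 - ⅓*(-8) = 8 + 8/3 = 32/3)
u(x(-2, 3))*58 = (32/3)*58 = 1856/3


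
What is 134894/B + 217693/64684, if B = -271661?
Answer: 50413214577/17572120124 ≈ 2.8689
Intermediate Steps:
134894/B + 217693/64684 = 134894/(-271661) + 217693/64684 = 134894*(-1/271661) + 217693*(1/64684) = -134894/271661 + 217693/64684 = 50413214577/17572120124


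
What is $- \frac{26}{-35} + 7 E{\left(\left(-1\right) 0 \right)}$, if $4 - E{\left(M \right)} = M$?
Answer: $\frac{1006}{35} \approx 28.743$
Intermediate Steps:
$E{\left(M \right)} = 4 - M$
$- \frac{26}{-35} + 7 E{\left(\left(-1\right) 0 \right)} = - \frac{26}{-35} + 7 \left(4 - \left(-1\right) 0\right) = \left(-26\right) \left(- \frac{1}{35}\right) + 7 \left(4 - 0\right) = \frac{26}{35} + 7 \left(4 + 0\right) = \frac{26}{35} + 7 \cdot 4 = \frac{26}{35} + 28 = \frac{1006}{35}$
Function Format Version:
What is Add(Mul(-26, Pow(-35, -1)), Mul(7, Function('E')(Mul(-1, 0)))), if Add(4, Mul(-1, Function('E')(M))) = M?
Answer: Rational(1006, 35) ≈ 28.743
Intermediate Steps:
Function('E')(M) = Add(4, Mul(-1, M))
Add(Mul(-26, Pow(-35, -1)), Mul(7, Function('E')(Mul(-1, 0)))) = Add(Mul(-26, Pow(-35, -1)), Mul(7, Add(4, Mul(-1, Mul(-1, 0))))) = Add(Mul(-26, Rational(-1, 35)), Mul(7, Add(4, Mul(-1, 0)))) = Add(Rational(26, 35), Mul(7, Add(4, 0))) = Add(Rational(26, 35), Mul(7, 4)) = Add(Rational(26, 35), 28) = Rational(1006, 35)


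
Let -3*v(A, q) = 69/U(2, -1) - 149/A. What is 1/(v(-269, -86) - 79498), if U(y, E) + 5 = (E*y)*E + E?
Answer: -3228/256601579 ≈ -1.2580e-5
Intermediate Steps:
U(y, E) = -5 + E + y*E**2 (U(y, E) = -5 + ((E*y)*E + E) = -5 + (y*E**2 + E) = -5 + (E + y*E**2) = -5 + E + y*E**2)
v(A, q) = 23/4 + 149/(3*A) (v(A, q) = -(69/(-5 - 1 + 2*(-1)**2) - 149/A)/3 = -(69/(-5 - 1 + 2*1) - 149/A)/3 = -(69/(-5 - 1 + 2) - 149/A)/3 = -(69/(-4) - 149/A)/3 = -(69*(-1/4) - 149/A)/3 = -(-69/4 - 149/A)/3 = 23/4 + 149/(3*A))
1/(v(-269, -86) - 79498) = 1/((1/12)*(596 + 69*(-269))/(-269) - 79498) = 1/((1/12)*(-1/269)*(596 - 18561) - 79498) = 1/((1/12)*(-1/269)*(-17965) - 79498) = 1/(17965/3228 - 79498) = 1/(-256601579/3228) = -3228/256601579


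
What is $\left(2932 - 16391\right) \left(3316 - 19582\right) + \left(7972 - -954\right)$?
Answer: $218933020$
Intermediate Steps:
$\left(2932 - 16391\right) \left(3316 - 19582\right) + \left(7972 - -954\right) = \left(-13459\right) \left(-16266\right) + \left(7972 + 954\right) = 218924094 + 8926 = 218933020$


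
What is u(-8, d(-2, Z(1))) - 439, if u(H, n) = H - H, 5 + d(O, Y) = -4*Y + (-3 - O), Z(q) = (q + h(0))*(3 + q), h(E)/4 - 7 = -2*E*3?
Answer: -439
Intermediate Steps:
h(E) = 28 - 24*E (h(E) = 28 + 4*(-2*E*3) = 28 + 4*(-6*E) = 28 - 24*E)
Z(q) = (3 + q)*(28 + q) (Z(q) = (q + (28 - 24*0))*(3 + q) = (q + (28 + 0))*(3 + q) = (q + 28)*(3 + q) = (28 + q)*(3 + q) = (3 + q)*(28 + q))
d(O, Y) = -8 - O - 4*Y (d(O, Y) = -5 + (-4*Y + (-3 - O)) = -5 + (-3 - O - 4*Y) = -8 - O - 4*Y)
u(H, n) = 0
u(-8, d(-2, Z(1))) - 439 = 0 - 439 = -439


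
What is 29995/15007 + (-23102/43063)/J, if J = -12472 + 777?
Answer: 15106482132789/7557852127495 ≈ 1.9988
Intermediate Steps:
J = -11695
29995/15007 + (-23102/43063)/J = 29995/15007 - 23102/43063/(-11695) = 29995*(1/15007) - 23102*1/43063*(-1/11695) = 29995/15007 - 23102/43063*(-1/11695) = 29995/15007 + 23102/503621785 = 15106482132789/7557852127495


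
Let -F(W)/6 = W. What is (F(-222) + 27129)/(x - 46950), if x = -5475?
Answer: -9487/17475 ≈ -0.54289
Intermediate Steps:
F(W) = -6*W
(F(-222) + 27129)/(x - 46950) = (-6*(-222) + 27129)/(-5475 - 46950) = (1332 + 27129)/(-52425) = 28461*(-1/52425) = -9487/17475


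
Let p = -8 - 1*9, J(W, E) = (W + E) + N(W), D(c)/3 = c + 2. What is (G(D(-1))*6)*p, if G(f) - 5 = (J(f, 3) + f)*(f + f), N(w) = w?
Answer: -7854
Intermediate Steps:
D(c) = 6 + 3*c (D(c) = 3*(c + 2) = 3*(2 + c) = 6 + 3*c)
J(W, E) = E + 2*W (J(W, E) = (W + E) + W = (E + W) + W = E + 2*W)
G(f) = 5 + 2*f*(3 + 3*f) (G(f) = 5 + ((3 + 2*f) + f)*(f + f) = 5 + (3 + 3*f)*(2*f) = 5 + 2*f*(3 + 3*f))
p = -17 (p = -8 - 9 = -17)
(G(D(-1))*6)*p = ((5 + 6*(6 + 3*(-1)) + 6*(6 + 3*(-1))**2)*6)*(-17) = ((5 + 6*(6 - 3) + 6*(6 - 3)**2)*6)*(-17) = ((5 + 6*3 + 6*3**2)*6)*(-17) = ((5 + 18 + 6*9)*6)*(-17) = ((5 + 18 + 54)*6)*(-17) = (77*6)*(-17) = 462*(-17) = -7854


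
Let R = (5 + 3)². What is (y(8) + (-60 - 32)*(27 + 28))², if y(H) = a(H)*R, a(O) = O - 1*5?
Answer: 23697424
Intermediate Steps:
a(O) = -5 + O (a(O) = O - 5 = -5 + O)
R = 64 (R = 8² = 64)
y(H) = -320 + 64*H (y(H) = (-5 + H)*64 = -320 + 64*H)
(y(8) + (-60 - 32)*(27 + 28))² = ((-320 + 64*8) + (-60 - 32)*(27 + 28))² = ((-320 + 512) - 92*55)² = (192 - 5060)² = (-4868)² = 23697424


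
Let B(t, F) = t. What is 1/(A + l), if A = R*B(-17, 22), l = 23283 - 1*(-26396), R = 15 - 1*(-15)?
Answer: 1/49169 ≈ 2.0338e-5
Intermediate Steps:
R = 30 (R = 15 + 15 = 30)
l = 49679 (l = 23283 + 26396 = 49679)
A = -510 (A = 30*(-17) = -510)
1/(A + l) = 1/(-510 + 49679) = 1/49169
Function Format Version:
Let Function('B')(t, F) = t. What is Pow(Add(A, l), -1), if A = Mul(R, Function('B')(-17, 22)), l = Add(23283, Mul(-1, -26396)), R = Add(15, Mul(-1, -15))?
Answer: Rational(1, 49169) ≈ 2.0338e-5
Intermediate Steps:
R = 30 (R = Add(15, 15) = 30)
l = 49679 (l = Add(23283, 26396) = 49679)
A = -510 (A = Mul(30, -17) = -510)
Pow(Add(A, l), -1) = Pow(Add(-510, 49679), -1) = Pow(49169, -1) = Rational(1, 49169)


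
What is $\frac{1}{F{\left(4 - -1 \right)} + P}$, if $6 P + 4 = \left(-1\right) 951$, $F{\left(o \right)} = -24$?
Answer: $- \frac{6}{1099} \approx -0.0054595$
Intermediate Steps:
$P = - \frac{955}{6}$ ($P = - \frac{2}{3} + \frac{\left(-1\right) 951}{6} = - \frac{2}{3} + \frac{1}{6} \left(-951\right) = - \frac{2}{3} - \frac{317}{2} = - \frac{955}{6} \approx -159.17$)
$\frac{1}{F{\left(4 - -1 \right)} + P} = \frac{1}{-24 - \frac{955}{6}} = \frac{1}{- \frac{1099}{6}} = - \frac{6}{1099}$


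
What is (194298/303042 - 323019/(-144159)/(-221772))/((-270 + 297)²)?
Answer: 115031345756539/130793170117861116 ≈ 0.00087949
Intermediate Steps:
(194298/303042 - 323019/(-144159)/(-221772))/((-270 + 297)²) = (194298*(1/303042) - 323019*(-1/144159)*(-1/221772))/(27²) = (32383/50507 + (107673/48053)*(-1/221772))/729 = (32383/50507 - 35891/3552269972)*(1/729) = (115031345756539/179414499475804)*(1/729) = 115031345756539/130793170117861116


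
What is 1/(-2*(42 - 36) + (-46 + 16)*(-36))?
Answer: 1/1068 ≈ 0.00093633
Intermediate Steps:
1/(-2*(42 - 36) + (-46 + 16)*(-36)) = 1/(-2*6 - 30*(-36)) = 1/(-12 + 1080) = 1/1068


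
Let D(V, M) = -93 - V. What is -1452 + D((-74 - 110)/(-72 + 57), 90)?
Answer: -23359/15 ≈ -1557.3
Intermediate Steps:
-1452 + D((-74 - 110)/(-72 + 57), 90) = -1452 + (-93 - (-74 - 110)/(-72 + 57)) = -1452 + (-93 - (-184)/(-15)) = -1452 + (-93 - (-184)*(-1)/15) = -1452 + (-93 - 1*184/15) = -1452 + (-93 - 184/15) = -1452 - 1579/15 = -23359/15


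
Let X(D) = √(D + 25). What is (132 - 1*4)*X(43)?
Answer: 256*√17 ≈ 1055.5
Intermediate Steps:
X(D) = √(25 + D)
(132 - 1*4)*X(43) = (132 - 1*4)*√(25 + 43) = (132 - 4)*√68 = 128*(2*√17) = 256*√17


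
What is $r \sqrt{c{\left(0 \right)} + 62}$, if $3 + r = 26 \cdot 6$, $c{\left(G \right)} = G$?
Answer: $153 \sqrt{62} \approx 1204.7$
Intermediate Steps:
$r = 153$ ($r = -3 + 26 \cdot 6 = -3 + 156 = 153$)
$r \sqrt{c{\left(0 \right)} + 62} = 153 \sqrt{0 + 62} = 153 \sqrt{62}$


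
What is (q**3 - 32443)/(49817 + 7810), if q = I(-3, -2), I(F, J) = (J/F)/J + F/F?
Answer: -875953/1555929 ≈ -0.56298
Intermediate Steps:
I(F, J) = 1 + 1/F (I(F, J) = 1/F + 1 = 1 + 1/F)
q = 2/3 (q = (1 - 3)/(-3) = -1/3*(-2) = 2/3 ≈ 0.66667)
(q**3 - 32443)/(49817 + 7810) = ((2/3)**3 - 32443)/(49817 + 7810) = (8/27 - 32443)/57627 = -875953/27*1/57627 = -875953/1555929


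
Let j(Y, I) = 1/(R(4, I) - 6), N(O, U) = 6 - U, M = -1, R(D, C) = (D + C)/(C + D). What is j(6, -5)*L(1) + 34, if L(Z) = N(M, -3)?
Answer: 161/5 ≈ 32.200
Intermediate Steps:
R(D, C) = 1 (R(D, C) = (C + D)/(C + D) = 1)
L(Z) = 9 (L(Z) = 6 - 1*(-3) = 6 + 3 = 9)
j(Y, I) = -⅕ (j(Y, I) = 1/(1 - 6) = 1/(-5) = -⅕)
j(6, -5)*L(1) + 34 = -⅕*9 + 34 = -9/5 + 34 = 161/5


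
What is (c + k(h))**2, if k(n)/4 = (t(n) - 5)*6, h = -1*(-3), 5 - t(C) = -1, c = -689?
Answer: 442225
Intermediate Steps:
t(C) = 6 (t(C) = 5 - 1*(-1) = 5 + 1 = 6)
h = 3
k(n) = 24 (k(n) = 4*((6 - 5)*6) = 4*(1*6) = 4*6 = 24)
(c + k(h))**2 = (-689 + 24)**2 = (-665)**2 = 442225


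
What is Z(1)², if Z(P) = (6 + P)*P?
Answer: 49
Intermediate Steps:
Z(P) = P*(6 + P)
Z(1)² = (1*(6 + 1))² = (1*7)² = 7² = 49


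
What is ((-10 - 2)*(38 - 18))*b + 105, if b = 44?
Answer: -10455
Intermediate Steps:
((-10 - 2)*(38 - 18))*b + 105 = ((-10 - 2)*(38 - 18))*44 + 105 = -12*20*44 + 105 = -240*44 + 105 = -10560 + 105 = -10455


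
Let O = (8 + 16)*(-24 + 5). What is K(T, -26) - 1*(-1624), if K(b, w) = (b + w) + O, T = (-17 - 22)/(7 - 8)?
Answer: 1181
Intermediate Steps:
O = -456 (O = 24*(-19) = -456)
T = 39 (T = -39/(-1) = -39*(-1) = 39)
K(b, w) = -456 + b + w (K(b, w) = (b + w) - 456 = -456 + b + w)
K(T, -26) - 1*(-1624) = (-456 + 39 - 26) - 1*(-1624) = -443 + 1624 = 1181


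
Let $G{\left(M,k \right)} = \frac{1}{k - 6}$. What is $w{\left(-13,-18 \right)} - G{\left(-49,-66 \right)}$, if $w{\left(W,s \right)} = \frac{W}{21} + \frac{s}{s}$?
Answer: $\frac{199}{504} \approx 0.39484$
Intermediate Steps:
$w{\left(W,s \right)} = 1 + \frac{W}{21}$ ($w{\left(W,s \right)} = W \frac{1}{21} + 1 = \frac{W}{21} + 1 = 1 + \frac{W}{21}$)
$G{\left(M,k \right)} = \frac{1}{-6 + k}$
$w{\left(-13,-18 \right)} - G{\left(-49,-66 \right)} = \left(1 + \frac{1}{21} \left(-13\right)\right) - \frac{1}{-6 - 66} = \left(1 - \frac{13}{21}\right) - \frac{1}{-72} = \frac{8}{21} - - \frac{1}{72} = \frac{8}{21} + \frac{1}{72} = \frac{199}{504}$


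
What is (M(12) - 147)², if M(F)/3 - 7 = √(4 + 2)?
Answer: 15930 - 756*√6 ≈ 14078.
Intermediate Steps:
M(F) = 21 + 3*√6 (M(F) = 21 + 3*√(4 + 2) = 21 + 3*√6)
(M(12) - 147)² = ((21 + 3*√6) - 147)² = (-126 + 3*√6)²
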